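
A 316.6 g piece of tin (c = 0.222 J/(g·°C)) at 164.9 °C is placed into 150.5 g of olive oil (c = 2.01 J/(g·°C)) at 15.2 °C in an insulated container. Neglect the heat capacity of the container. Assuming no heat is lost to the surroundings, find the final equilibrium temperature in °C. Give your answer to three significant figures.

T_f = 43.4 °C

Heat lost by tin = heat gained by olive oil.
(316.6)(0.222)(164.9 − T) = (150.5)(2.01)(T − 15.2)
70.2852 (164.9 − T) = 302.505 (T − 15.2)
11590 − 70.2852 T = 302.505 T − 4598.1
16188.1 = 372.7902 T
T = 43.42 °C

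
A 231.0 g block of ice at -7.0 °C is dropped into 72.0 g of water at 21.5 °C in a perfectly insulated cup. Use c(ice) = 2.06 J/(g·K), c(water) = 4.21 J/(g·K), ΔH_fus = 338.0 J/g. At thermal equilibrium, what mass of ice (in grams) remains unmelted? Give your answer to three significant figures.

Heat to warm all ice to 0 °C: 231.0×2.06×7.0 = 3331.0 J
Heat released by water cooling to 0 °C: 72.0×4.21×21.5 = 6517.1 J
6517.1 J < 3331.0 + 231.0×338.0 = 81409.0 J, so not all ice melts; final T = 0 °C.
Heat left for melting: 6517.1 − 3331.0 = 3186.1 J
Mass melted = 3186.1 / 338.0 = 9.426 g
Ice remaining = 231.0 − 9.426 = 221.574 g

m_ice remaining = 222 g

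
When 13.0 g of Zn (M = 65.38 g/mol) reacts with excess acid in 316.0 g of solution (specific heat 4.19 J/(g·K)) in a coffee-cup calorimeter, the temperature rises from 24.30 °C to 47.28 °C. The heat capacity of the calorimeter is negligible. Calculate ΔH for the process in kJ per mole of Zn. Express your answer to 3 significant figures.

|ΔT| = |47.28 − 24.30| = 22.98 °C
|q_surr| = (316.0 × 4.19) × 22.98 = 1324.04 × 22.98 = 30430 J
n(Zn) = 13.0 / 65.38 = 0.1988 mol
Temperature rose, so q_rxn = −|q_surr| = -30.43 kJ
ΔH = q_rxn / n = -153.1 kJ/mol

ΔH = -153 kJ/mol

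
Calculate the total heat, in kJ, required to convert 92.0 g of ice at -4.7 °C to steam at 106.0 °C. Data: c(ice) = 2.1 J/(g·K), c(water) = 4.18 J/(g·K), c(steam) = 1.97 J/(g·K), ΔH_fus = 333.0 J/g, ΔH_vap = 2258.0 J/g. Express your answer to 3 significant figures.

q = 279 kJ

q1 (heat ice -4.7→0.0 °C): 92.0 × 2.1 × 4.7 = 908 J
q2 (melt at 0 °C): 92.0 × 333.0 = 30636 J
q3 (heat water 0.0→100.0 °C): 92.0 × 4.18 × 100.0 = 38456 J
q4 (vaporize at 100 °C): 92.0 × 2258.0 = 207736 J
q5 (heat steam 100.0→106.0 °C): 92.0 × 1.97 × 6.0 = 1087 J
Total: 908 + 30636 + 38456 + 207736 + 1087 = 278823 J = 279 kJ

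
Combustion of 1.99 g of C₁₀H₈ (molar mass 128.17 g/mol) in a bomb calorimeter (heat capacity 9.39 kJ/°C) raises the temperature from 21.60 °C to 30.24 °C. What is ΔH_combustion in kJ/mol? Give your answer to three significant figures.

ΔT = 30.24 − 21.60 = 8.64 °C
q_cal = C_cal × ΔT = 9.39 × 8.64 = 81.1296 kJ
n = 1.99 / 128.17 = 0.015526 mol
q_rxn = −q_cal = -81.1296 kJ
ΔH = -81.1296 / 0.015526 = -5225 kJ/mol

ΔH = -5230 kJ/mol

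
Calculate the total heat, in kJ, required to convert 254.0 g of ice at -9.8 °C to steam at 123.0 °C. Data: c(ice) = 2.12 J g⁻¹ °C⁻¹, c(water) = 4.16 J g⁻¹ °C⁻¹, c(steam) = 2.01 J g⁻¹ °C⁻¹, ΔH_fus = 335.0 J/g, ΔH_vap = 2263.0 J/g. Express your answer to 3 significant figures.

q1 (heat ice -9.8→0.0 °C): 254.0 × 2.12 × 9.8 = 5277 J
q2 (melt at 0 °C): 254.0 × 335.0 = 85090 J
q3 (heat water 0.0→100.0 °C): 254.0 × 4.16 × 100.0 = 105664 J
q4 (vaporize at 100 °C): 254.0 × 2263.0 = 574802 J
q5 (heat steam 100.0→123.0 °C): 254.0 × 2.01 × 23.0 = 11742 J
Total: 5277 + 85090 + 105664 + 574802 + 11742 = 782575 J = 783 kJ

q = 783 kJ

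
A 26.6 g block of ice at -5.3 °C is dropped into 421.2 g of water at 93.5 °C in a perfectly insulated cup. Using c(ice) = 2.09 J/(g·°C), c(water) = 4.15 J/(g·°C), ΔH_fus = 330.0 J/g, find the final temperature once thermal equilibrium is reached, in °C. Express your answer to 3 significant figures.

T_f = 83.1 °C

Heat to bring ice to 0 °C and melt it: q₁ = 26.6×2.09×5.3 + 26.6×330.0 = 9072.6 J
Heat the water can supply cooling to 0 °C: 421.2×4.15×93.5 = 163436 J > q₁, so all ice melts.
Energy balance: 421.2×4.15×(93.5 − T) = 9072.6 + 26.6×4.15×(T − 0)
1747.98(93.5 − T) = 9072.6 + 110.39 T
163436 − 9072.6 = 1858.37 T
T = 154363.4 / 1858.37 = 83.06 °C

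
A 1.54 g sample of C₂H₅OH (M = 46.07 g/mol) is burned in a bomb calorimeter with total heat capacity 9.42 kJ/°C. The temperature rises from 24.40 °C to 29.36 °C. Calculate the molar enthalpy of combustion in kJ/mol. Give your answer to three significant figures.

ΔH = -1400 kJ/mol

ΔT = 29.36 − 24.40 = 4.96 °C
q_cal = C_cal × ΔT = 9.42 × 4.96 = 46.7232 kJ
n = 1.54 / 46.07 = 0.03343 mol
q_rxn = −q_cal = -46.7232 kJ
ΔH = -46.7232 / 0.03343 = -1398 kJ/mol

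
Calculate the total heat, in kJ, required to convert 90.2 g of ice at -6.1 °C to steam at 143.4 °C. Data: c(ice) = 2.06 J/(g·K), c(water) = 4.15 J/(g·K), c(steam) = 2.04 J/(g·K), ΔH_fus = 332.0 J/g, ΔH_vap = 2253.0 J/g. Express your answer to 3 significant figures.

q1 (heat ice -6.1→0.0 °C): 90.2 × 2.06 × 6.1 = 1133 J
q2 (melt at 0 °C): 90.2 × 332.0 = 29946 J
q3 (heat water 0.0→100.0 °C): 90.2 × 4.15 × 100.0 = 37433 J
q4 (vaporize at 100 °C): 90.2 × 2253.0 = 203221 J
q5 (heat steam 100.0→143.4 °C): 90.2 × 2.04 × 43.4 = 7986 J
Total: 1133 + 29946 + 37433 + 203221 + 7986 = 279719 J = 280 kJ

q = 280 kJ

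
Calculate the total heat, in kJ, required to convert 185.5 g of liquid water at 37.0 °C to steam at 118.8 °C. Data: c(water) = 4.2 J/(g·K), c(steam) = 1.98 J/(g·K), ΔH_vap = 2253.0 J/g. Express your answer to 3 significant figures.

q = 474 kJ

q1 (heat water 37.0→100.0 °C): 185.5 × 4.2 × 63.0 = 49083 J
q2 (vaporize at 100 °C): 185.5 × 2253.0 = 417932 J
q3 (heat steam 100.0→118.8 °C): 185.5 × 1.98 × 18.8 = 6905 J
Total: 49083 + 417932 + 6905 = 473920 J = 474 kJ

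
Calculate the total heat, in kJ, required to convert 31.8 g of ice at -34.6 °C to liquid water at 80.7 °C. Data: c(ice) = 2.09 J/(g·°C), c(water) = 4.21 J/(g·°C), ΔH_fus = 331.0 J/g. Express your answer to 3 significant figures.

q = 23.6 kJ

q1 (heat ice -34.6→0.0 °C): 31.8 × 2.09 × 34.6 = 2300 J
q2 (melt at 0 °C): 31.8 × 331.0 = 10526 J
q3 (heat water 0.0→80.7 °C): 31.8 × 4.21 × 80.7 = 10804 J
Total: 2300 + 10526 + 10804 = 23630 J = 23.6 kJ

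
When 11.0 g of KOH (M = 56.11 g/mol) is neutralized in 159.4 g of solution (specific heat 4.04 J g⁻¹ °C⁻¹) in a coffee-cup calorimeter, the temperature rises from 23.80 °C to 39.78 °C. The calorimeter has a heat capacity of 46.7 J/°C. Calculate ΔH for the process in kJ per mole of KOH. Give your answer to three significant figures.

|ΔT| = |39.78 − 23.80| = 15.98 °C
|q_surr| = (159.4 × 4.04 + 46.7) × 15.98 = 690.676 × 15.98 = 11040 J
n(KOH) = 11.0 / 56.11 = 0.1960 mol
Temperature rose, so q_rxn = −|q_surr| = -11.04 kJ
ΔH = q_rxn / n = -56.33 kJ/mol

ΔH = -56.3 kJ/mol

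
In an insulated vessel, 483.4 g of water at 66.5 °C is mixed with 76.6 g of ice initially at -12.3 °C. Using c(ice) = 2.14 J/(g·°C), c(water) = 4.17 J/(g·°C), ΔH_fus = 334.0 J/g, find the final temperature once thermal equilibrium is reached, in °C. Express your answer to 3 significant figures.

T_f = 45.6 °C

Heat to bring ice to 0 °C and melt it: q₁ = 76.6×2.14×12.3 + 76.6×334.0 = 27601 J
Heat the water can supply cooling to 0 °C: 483.4×4.17×66.5 = 134049 J > q₁, so all ice melts.
Energy balance: 483.4×4.17×(66.5 − T) = 27601 + 76.6×4.17×(T − 0)
2015.778(66.5 − T) = 27601 + 319.422 T
134049 − 27601 = 2335.200 T
T = 106448 / 2335.200 = 45.58 °C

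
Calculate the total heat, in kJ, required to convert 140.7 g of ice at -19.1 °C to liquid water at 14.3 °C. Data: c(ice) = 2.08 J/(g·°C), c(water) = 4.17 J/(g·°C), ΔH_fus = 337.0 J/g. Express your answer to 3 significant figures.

q = 61.4 kJ

q1 (heat ice -19.1→0.0 °C): 140.7 × 2.08 × 19.1 = 5590 J
q2 (melt at 0 °C): 140.7 × 337.0 = 47416 J
q3 (heat water 0.0→14.3 °C): 140.7 × 4.17 × 14.3 = 8390 J
Total: 5590 + 47416 + 8390 = 61396 J = 61.4 kJ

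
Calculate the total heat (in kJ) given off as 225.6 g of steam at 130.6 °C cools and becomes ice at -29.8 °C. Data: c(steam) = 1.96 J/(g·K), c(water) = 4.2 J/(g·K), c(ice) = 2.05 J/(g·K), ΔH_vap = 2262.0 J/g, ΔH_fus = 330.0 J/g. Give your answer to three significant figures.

q = 707 kJ

q1 (cool steam 130.6→100 °C): 225.6 × 1.96 × 30.6 = 13531 J
q2 (condense at 100 °C): 225.6 × 2262.0 = 510307 J
q3 (cool water 100→0 °C): 225.6 × 4.2 × 100.0 = 94752 J
q4 (freeze at 0 °C): 225.6 × 330.0 = 74448 J
q5 (cool ice 0→-29.8 °C): 225.6 × 2.05 × 29.8 = 13782 J
Total: 13531 + 510307 + 94752 + 74448 + 13782 = 706820 J = 707 kJ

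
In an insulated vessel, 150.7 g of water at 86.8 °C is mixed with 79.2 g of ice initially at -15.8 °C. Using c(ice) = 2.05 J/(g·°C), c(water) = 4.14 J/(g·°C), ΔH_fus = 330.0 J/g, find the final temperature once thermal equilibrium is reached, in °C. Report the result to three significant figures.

Heat to bring ice to 0 °C and melt it: q₁ = 79.2×2.05×15.8 + 79.2×330.0 = 28701 J
Heat the water can supply cooling to 0 °C: 150.7×4.14×86.8 = 54154.3 J > q₁, so all ice melts.
Energy balance: 150.7×4.14×(86.8 − T) = 28701 + 79.2×4.14×(T − 0)
623.898(86.8 − T) = 28701 + 327.888 T
54154.3 − 28701 = 951.786 T
T = 25453.3 / 951.786 = 26.74 °C

T_f = 26.7 °C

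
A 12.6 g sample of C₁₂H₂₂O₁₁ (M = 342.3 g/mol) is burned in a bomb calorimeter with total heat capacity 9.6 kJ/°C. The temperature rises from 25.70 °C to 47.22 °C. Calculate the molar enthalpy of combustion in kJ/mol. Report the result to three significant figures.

ΔT = 47.22 − 25.70 = 21.52 °C
q_cal = C_cal × ΔT = 9.6 × 21.52 = 206.592 kJ
n = 12.6 / 342.3 = 0.03681 mol
q_rxn = −q_cal = -206.592 kJ
ΔH = -206.592 / 0.03681 = -5612 kJ/mol

ΔH = -5610 kJ/mol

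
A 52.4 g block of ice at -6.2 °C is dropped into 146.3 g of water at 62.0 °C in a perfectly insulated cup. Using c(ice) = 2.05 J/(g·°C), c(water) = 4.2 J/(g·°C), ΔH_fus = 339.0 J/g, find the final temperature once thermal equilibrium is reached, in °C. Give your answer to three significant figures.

Heat to bring ice to 0 °C and melt it: q₁ = 52.4×2.05×6.2 + 52.4×339.0 = 18430 J
Heat the water can supply cooling to 0 °C: 146.3×4.2×62.0 = 38096.5 J > q₁, so all ice melts.
Energy balance: 146.3×4.2×(62.0 − T) = 18430 + 52.4×4.2×(T − 0)
614.46(62.0 − T) = 18430 + 220.08 T
38096.5 − 18430 = 834.54 T
T = 19666.5 / 834.54 = 23.57 °C

T_f = 23.6 °C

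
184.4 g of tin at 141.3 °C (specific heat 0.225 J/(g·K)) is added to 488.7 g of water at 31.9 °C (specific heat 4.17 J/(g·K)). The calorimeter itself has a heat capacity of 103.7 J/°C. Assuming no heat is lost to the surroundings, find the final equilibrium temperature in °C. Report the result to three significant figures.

Heat lost by tin = heat gained by water + calorimeter.
(184.4)(0.225)(141.3 − T) = [(488.7)(4.17) + 103.7](T − 31.9)
41.49 (141.3 − T) = 2141.579 (T − 31.9)
5862.5 − 41.49 T = 2141.579 T − 68316
74178.5 = 2183.069 T
T = 33.98 °C

T_f = 34.0 °C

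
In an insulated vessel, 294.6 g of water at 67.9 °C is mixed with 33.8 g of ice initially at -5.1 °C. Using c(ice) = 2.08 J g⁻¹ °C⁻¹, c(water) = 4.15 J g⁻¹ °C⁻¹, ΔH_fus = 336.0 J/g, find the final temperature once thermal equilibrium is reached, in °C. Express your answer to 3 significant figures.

Heat to bring ice to 0 °C and melt it: q₁ = 33.8×2.08×5.1 + 33.8×336.0 = 11715 J
Heat the water can supply cooling to 0 °C: 294.6×4.15×67.9 = 83013.9 J > q₁, so all ice melts.
Energy balance: 294.6×4.15×(67.9 − T) = 11715 + 33.8×4.15×(T − 0)
1222.59(67.9 − T) = 11715 + 140.27 T
83013.9 − 11715 = 1362.86 T
T = 71298.9 / 1362.86 = 52.32 °C

T_f = 52.3 °C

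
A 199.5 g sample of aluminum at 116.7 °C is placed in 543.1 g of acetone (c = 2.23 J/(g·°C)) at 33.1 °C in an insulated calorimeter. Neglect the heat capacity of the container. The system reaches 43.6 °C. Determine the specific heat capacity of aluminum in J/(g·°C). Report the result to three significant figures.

q_gained = (543.1 × 2.23) × (43.6 − 33.1) = 12720 J
q_lost = 199.5 × c × (116.7 − 43.6) = 14583.45 c
Set equal: c = 12720 / 14583.45 = 0.872 J/(g·°C)

c = 0.872 J/(g·°C)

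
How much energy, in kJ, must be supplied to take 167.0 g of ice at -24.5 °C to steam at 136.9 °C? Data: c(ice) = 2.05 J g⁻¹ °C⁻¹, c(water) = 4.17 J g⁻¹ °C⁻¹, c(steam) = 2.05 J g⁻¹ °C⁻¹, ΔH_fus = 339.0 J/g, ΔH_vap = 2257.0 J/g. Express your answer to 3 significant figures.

q1 (heat ice -24.5→0.0 °C): 167.0 × 2.05 × 24.5 = 8388 J
q2 (melt at 0 °C): 167.0 × 339.0 = 56613 J
q3 (heat water 0.0→100.0 °C): 167.0 × 4.17 × 100.0 = 69639 J
q4 (vaporize at 100 °C): 167.0 × 2257.0 = 376919 J
q5 (heat steam 100.0→136.9 °C): 167.0 × 2.05 × 36.9 = 12633 J
Total: 8388 + 56613 + 69639 + 376919 + 12633 = 524192 J = 524 kJ

q = 524 kJ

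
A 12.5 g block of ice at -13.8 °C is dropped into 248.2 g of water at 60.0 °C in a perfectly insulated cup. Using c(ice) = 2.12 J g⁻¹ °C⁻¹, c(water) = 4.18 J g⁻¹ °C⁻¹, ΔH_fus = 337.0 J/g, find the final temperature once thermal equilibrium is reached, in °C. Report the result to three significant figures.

T_f = 52.9 °C

Heat to bring ice to 0 °C and melt it: q₁ = 12.5×2.12×13.8 + 12.5×337.0 = 4578.2 J
Heat the water can supply cooling to 0 °C: 248.2×4.18×60.0 = 62248.6 J > q₁, so all ice melts.
Energy balance: 248.2×4.18×(60.0 − T) = 4578.2 + 12.5×4.18×(T − 0)
1037.476(60.0 − T) = 4578.2 + 52.25 T
62248.6 − 4578.2 = 1089.726 T
T = 57670.4 / 1089.726 = 52.92 °C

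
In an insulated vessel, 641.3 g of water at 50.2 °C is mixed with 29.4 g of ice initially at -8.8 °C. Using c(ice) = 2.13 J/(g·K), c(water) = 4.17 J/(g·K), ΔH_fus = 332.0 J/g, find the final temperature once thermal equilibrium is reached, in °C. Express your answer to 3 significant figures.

T_f = 44.3 °C

Heat to bring ice to 0 °C and melt it: q₁ = 29.4×2.13×8.8 + 29.4×332.0 = 10312 J
Heat the water can supply cooling to 0 °C: 641.3×4.17×50.2 = 134246 J > q₁, so all ice melts.
Energy balance: 641.3×4.17×(50.2 − T) = 10312 + 29.4×4.17×(T − 0)
2674.221(50.2 − T) = 10312 + 122.598 T
134246 − 10312 = 2796.819 T
T = 123934 / 2796.819 = 44.31 °C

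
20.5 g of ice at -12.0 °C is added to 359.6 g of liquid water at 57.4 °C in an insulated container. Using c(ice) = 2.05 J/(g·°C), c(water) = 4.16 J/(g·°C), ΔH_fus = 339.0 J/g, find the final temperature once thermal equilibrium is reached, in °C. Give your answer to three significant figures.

Heat to bring ice to 0 °C and melt it: q₁ = 20.5×2.05×12.0 + 20.5×339.0 = 7453.8 J
Heat the water can supply cooling to 0 °C: 359.6×4.16×57.4 = 85866.7 J > q₁, so all ice melts.
Energy balance: 359.6×4.16×(57.4 − T) = 7453.8 + 20.5×4.16×(T − 0)
1495.936(57.4 − T) = 7453.8 + 85.28 T
85866.7 − 7453.8 = 1581.216 T
T = 78412.9 / 1581.216 = 49.59 °C

T_f = 49.6 °C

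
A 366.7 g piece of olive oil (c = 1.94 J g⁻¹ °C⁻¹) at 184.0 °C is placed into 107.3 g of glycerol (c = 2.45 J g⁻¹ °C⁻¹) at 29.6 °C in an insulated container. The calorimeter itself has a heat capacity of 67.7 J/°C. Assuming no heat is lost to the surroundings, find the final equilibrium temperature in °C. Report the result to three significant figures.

Heat lost by olive oil = heat gained by glycerol + calorimeter.
(366.7)(1.94)(184.0 − T) = [(107.3)(2.45) + 67.7](T − 29.6)
711.398 (184.0 − T) = 330.585 (T − 29.6)
130900 − 711.398 T = 330.585 T − 9785.3
140685.3 = 1041.983 T
T = 135.0 °C

T_f = 135 °C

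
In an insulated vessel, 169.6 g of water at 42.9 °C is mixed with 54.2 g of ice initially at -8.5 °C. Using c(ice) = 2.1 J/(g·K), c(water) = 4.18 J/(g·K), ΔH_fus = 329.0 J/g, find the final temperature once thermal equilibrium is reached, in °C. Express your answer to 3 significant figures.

Heat to bring ice to 0 °C and melt it: q₁ = 54.2×2.1×8.5 + 54.2×329.0 = 18799 J
Heat the water can supply cooling to 0 °C: 169.6×4.18×42.9 = 30413.0 J > q₁, so all ice melts.
Energy balance: 169.6×4.18×(42.9 − T) = 18799 + 54.2×4.18×(T − 0)
708.928(42.9 − T) = 18799 + 226.556 T
30413.0 − 18799 = 935.484 T
T = 11614.0 / 935.484 = 12.41 °C

T_f = 12.4 °C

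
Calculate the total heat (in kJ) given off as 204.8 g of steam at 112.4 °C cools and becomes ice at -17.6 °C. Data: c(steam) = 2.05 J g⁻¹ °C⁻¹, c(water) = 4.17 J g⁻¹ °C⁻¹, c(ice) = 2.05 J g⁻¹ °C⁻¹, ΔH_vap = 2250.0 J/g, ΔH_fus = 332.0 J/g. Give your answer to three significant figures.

q1 (cool steam 112.4→100 °C): 204.8 × 2.05 × 12.4 = 5206 J
q2 (condense at 100 °C): 204.8 × 2250.0 = 460800 J
q3 (cool water 100→0 °C): 204.8 × 4.17 × 100.0 = 85402 J
q4 (freeze at 0 °C): 204.8 × 332.0 = 67994 J
q5 (cool ice 0→-17.6 °C): 204.8 × 2.05 × 17.6 = 7389 J
Total: 5206 + 460800 + 85402 + 67994 + 7389 = 626791 J = 627 kJ

q = 627 kJ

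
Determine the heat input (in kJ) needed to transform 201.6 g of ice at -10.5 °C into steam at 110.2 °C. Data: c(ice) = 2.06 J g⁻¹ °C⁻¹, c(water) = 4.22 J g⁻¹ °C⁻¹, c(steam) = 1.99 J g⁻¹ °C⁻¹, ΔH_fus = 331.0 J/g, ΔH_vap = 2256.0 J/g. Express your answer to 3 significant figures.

q = 615 kJ

q1 (heat ice -10.5→0.0 °C): 201.6 × 2.06 × 10.5 = 4361 J
q2 (melt at 0 °C): 201.6 × 331.0 = 66730 J
q3 (heat water 0.0→100.0 °C): 201.6 × 4.22 × 100.0 = 85075 J
q4 (vaporize at 100 °C): 201.6 × 2256.0 = 454810 J
q5 (heat steam 100.0→110.2 °C): 201.6 × 1.99 × 10.2 = 4092 J
Total: 4361 + 66730 + 85075 + 454810 + 4092 = 615068 J = 615 kJ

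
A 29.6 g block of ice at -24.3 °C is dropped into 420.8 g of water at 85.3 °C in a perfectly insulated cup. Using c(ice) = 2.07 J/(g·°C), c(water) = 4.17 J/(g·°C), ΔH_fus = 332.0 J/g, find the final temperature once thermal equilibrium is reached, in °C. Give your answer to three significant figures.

Heat to bring ice to 0 °C and melt it: q₁ = 29.6×2.07×24.3 + 29.6×332.0 = 11316 J
Heat the water can supply cooling to 0 °C: 420.8×4.17×85.3 = 149679 J > q₁, so all ice melts.
Energy balance: 420.8×4.17×(85.3 − T) = 11316 + 29.6×4.17×(T − 0)
1754.736(85.3 − T) = 11316 + 123.432 T
149679 − 11316 = 1878.168 T
T = 138363 / 1878.168 = 73.67 °C

T_f = 73.7 °C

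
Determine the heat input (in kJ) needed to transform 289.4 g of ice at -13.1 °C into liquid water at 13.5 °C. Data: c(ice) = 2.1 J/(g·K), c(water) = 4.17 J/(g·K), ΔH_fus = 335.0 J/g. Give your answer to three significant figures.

q1 (heat ice -13.1→0.0 °C): 289.4 × 2.1 × 13.1 = 7961 J
q2 (melt at 0 °C): 289.4 × 335.0 = 96949 J
q3 (heat water 0.0→13.5 °C): 289.4 × 4.17 × 13.5 = 16292 J
Total: 7961 + 96949 + 16292 = 121202 J = 121 kJ

q = 121 kJ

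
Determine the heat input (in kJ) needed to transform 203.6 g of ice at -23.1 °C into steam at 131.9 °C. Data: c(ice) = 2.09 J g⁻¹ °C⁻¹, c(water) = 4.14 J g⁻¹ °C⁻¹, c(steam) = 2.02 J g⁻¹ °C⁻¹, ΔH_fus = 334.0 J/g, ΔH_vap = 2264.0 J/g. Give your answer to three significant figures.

q = 636 kJ

q1 (heat ice -23.1→0.0 °C): 203.6 × 2.09 × 23.1 = 9830 J
q2 (melt at 0 °C): 203.6 × 334.0 = 68002 J
q3 (heat water 0.0→100.0 °C): 203.6 × 4.14 × 100.0 = 84290 J
q4 (vaporize at 100 °C): 203.6 × 2264.0 = 460950 J
q5 (heat steam 100.0→131.9 °C): 203.6 × 2.02 × 31.9 = 13120 J
Total: 9830 + 68002 + 84290 + 460950 + 13120 = 636192 J = 636 kJ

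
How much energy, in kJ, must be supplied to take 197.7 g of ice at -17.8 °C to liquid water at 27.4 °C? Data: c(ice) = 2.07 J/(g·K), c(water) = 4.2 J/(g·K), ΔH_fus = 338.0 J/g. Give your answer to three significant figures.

q1 (heat ice -17.8→0.0 °C): 197.7 × 2.07 × 17.8 = 7284 J
q2 (melt at 0 °C): 197.7 × 338.0 = 66823 J
q3 (heat water 0.0→27.4 °C): 197.7 × 4.2 × 27.4 = 22751 J
Total: 7284 + 66823 + 22751 = 96858 J = 96.9 kJ

q = 96.9 kJ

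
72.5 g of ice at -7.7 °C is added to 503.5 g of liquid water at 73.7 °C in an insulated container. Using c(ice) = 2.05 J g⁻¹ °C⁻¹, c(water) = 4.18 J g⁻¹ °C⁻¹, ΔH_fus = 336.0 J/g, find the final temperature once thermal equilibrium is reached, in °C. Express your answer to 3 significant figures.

T_f = 53.8 °C

Heat to bring ice to 0 °C and melt it: q₁ = 72.5×2.05×7.7 + 72.5×336.0 = 25504 J
Heat the water can supply cooling to 0 °C: 503.5×4.18×73.7 = 155111 J > q₁, so all ice melts.
Energy balance: 503.5×4.18×(73.7 − T) = 25504 + 72.5×4.18×(T − 0)
2104.63(73.7 − T) = 25504 + 303.05 T
155111 − 25504 = 2407.68 T
T = 129607 / 2407.68 = 53.83 °C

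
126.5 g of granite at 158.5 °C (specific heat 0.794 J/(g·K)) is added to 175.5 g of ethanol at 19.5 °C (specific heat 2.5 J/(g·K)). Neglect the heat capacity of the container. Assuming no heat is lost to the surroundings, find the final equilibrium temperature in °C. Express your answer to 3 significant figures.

Heat lost by granite = heat gained by ethanol.
(126.5)(0.794)(158.5 − T) = (175.5)(2.5)(T − 19.5)
100.441 (158.5 − T) = 438.75 (T − 19.5)
15920 − 100.441 T = 438.75 T − 8555.6
24475.6 = 539.191 T
T = 45.39 °C

T_f = 45.4 °C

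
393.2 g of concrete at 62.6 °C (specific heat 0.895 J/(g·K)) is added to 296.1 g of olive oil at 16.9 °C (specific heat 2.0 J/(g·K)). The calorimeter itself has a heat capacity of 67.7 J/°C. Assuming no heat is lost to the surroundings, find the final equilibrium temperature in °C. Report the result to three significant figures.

Heat lost by concrete = heat gained by olive oil + calorimeter.
(393.2)(0.895)(62.6 − T) = [(296.1)(2.0) + 67.7](T − 16.9)
351.914 (62.6 − T) = 659.9 (T − 16.9)
22030 − 351.914 T = 659.9 T − 11152
33182 = 1011.814 T
T = 32.79 °C

T_f = 32.8 °C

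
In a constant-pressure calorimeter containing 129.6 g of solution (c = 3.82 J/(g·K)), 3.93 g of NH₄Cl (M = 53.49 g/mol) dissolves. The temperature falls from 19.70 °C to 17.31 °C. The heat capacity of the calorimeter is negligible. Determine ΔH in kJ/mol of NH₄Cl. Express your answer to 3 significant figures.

|ΔT| = |17.31 − 19.70| = 2.39 °C
|q_surr| = (129.6 × 3.82) × 2.39 = 495.072 × 2.39 = 1183 J
n(NH₄Cl) = 3.93 / 53.49 = 0.07347 mol
Temperature fell, so q_rxn = +|q_surr| = 1.183 kJ
ΔH = q_rxn / n = 16.10 kJ/mol

ΔH = 16.1 kJ/mol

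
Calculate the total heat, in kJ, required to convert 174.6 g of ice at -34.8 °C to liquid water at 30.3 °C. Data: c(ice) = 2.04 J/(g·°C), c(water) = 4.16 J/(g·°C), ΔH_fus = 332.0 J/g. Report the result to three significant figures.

q = 92.4 kJ

q1 (heat ice -34.8→0.0 °C): 174.6 × 2.04 × 34.8 = 12395 J
q2 (melt at 0 °C): 174.6 × 332.0 = 57967 J
q3 (heat water 0.0→30.3 °C): 174.6 × 4.16 × 30.3 = 22008 J
Total: 12395 + 57967 + 22008 = 92370 J = 92.4 kJ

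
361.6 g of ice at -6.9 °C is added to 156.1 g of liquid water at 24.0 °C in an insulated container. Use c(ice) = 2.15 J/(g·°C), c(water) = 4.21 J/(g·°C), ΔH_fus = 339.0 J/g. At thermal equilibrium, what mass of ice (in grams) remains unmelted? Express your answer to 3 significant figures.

Heat to warm all ice to 0 °C: 361.6×2.15×6.9 = 5364.3 J
Heat released by water cooling to 0 °C: 156.1×4.21×24.0 = 15772 J
15772 J < 5364.3 + 361.6×339.0 = 127946.7 J, so not all ice melts; final T = 0 °C.
Heat left for melting: 15772 − 5364.3 = 10407.7 J
Mass melted = 10407.7 / 339.0 = 30.70 g
Ice remaining = 361.6 − 30.70 = 330.90 g

m_ice remaining = 331 g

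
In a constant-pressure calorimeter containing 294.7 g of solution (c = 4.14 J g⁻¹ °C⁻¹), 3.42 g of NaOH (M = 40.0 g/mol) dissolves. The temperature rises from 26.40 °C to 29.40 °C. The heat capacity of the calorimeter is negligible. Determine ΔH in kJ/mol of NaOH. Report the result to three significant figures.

ΔH = -42.8 kJ/mol

|ΔT| = |29.40 − 26.40| = 3.00 °C
|q_surr| = (294.7 × 4.14) × 3.00 = 1220.058 × 3.00 = 3660 J
n(NaOH) = 3.42 / 40.0 = 0.08550 mol
Temperature rose, so q_rxn = −|q_surr| = -3.660 kJ
ΔH = q_rxn / n = -42.81 kJ/mol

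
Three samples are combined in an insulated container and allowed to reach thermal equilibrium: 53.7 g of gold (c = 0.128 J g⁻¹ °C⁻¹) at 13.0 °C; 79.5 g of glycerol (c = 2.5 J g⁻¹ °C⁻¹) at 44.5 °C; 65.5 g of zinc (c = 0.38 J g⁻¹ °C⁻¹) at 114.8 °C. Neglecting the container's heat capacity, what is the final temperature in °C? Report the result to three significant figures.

Σ mᵢcᵢ(T − Tᵢ) = 0  ⇒  T = Σ mᵢcᵢTᵢ / Σ mᵢcᵢ
Σ mᵢcᵢ = 53.7×0.128 + 79.5×2.5 + 65.5×0.38 = 230.5136
Σ mᵢcᵢTᵢ = 6.8736×13.0 + 198.75×44.5 + 24.89×114.8 = 11791
T = 11791 / 230.5136 = 51.15 °C

T_f = 51.2 °C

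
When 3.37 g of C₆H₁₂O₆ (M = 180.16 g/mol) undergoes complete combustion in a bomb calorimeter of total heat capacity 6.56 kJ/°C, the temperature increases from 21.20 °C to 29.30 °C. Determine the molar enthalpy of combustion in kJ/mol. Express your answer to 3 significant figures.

ΔT = 29.30 − 21.20 = 8.10 °C
q_cal = C_cal × ΔT = 6.56 × 8.10 = 53.136 kJ
n = 3.37 / 180.16 = 0.01871 mol
q_rxn = −q_cal = -53.136 kJ
ΔH = -53.136 / 0.01871 = -2840 kJ/mol

ΔH = -2840 kJ/mol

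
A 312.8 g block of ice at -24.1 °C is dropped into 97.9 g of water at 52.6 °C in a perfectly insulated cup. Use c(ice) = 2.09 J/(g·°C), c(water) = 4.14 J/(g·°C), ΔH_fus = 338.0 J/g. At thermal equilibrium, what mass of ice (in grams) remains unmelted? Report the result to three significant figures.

Heat to warm all ice to 0 °C: 312.8×2.09×24.1 = 15755 J
Heat released by water cooling to 0 °C: 97.9×4.14×52.6 = 21319 J
21319 J < 15755 + 312.8×338.0 = 121481.4 J, so not all ice melts; final T = 0 °C.
Heat left for melting: 21319 − 15755 = 5564 J
Mass melted = 5564 / 338.0 = 16.46 g
Ice remaining = 312.8 − 16.46 = 296.34 g

m_ice remaining = 296 g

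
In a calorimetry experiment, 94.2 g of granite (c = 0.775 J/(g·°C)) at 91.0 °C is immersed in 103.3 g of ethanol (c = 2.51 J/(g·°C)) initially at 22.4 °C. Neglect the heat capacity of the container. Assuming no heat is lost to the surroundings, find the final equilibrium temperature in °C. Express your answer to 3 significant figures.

Heat lost by granite = heat gained by ethanol.
(94.2)(0.775)(91.0 − T) = (103.3)(2.51)(T − 22.4)
73.005 (91.0 − T) = 259.283 (T − 22.4)
6643.5 − 73.005 T = 259.283 T − 5807.9
12451.4 = 332.288 T
T = 37.47 °C

T_f = 37.5 °C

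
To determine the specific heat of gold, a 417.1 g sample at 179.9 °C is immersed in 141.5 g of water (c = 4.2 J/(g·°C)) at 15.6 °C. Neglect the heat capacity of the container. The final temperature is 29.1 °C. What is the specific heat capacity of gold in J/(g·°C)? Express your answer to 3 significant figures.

q_gained = (141.5 × 4.2) × (29.1 − 15.6) = 8023 J
q_lost = 417.1 × c × (179.9 − 29.1) = 62898.68 c
Set equal: c = 8023 / 62898.68 = 0.128 J/(g·°C)

c = 0.128 J/(g·°C)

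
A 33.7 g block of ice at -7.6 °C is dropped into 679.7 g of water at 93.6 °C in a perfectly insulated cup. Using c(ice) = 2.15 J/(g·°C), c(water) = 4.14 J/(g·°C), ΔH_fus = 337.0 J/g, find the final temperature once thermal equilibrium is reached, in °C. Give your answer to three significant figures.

Heat to bring ice to 0 °C and melt it: q₁ = 33.7×2.15×7.6 + 33.7×337.0 = 11908 J
Heat the water can supply cooling to 0 °C: 679.7×4.14×93.6 = 263386 J > q₁, so all ice melts.
Energy balance: 679.7×4.14×(93.6 − T) = 11908 + 33.7×4.14×(T − 0)
2813.958(93.6 − T) = 11908 + 139.518 T
263386 − 11908 = 2953.476 T
T = 251478 / 2953.476 = 85.146 °C

T_f = 85.1 °C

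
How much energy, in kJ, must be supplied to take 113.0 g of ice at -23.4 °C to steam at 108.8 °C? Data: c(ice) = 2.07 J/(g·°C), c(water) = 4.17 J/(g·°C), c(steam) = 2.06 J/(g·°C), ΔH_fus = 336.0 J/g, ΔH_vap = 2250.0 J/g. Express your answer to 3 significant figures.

q1 (heat ice -23.4→0.0 °C): 113.0 × 2.07 × 23.4 = 5473 J
q2 (melt at 0 °C): 113.0 × 336.0 = 37968 J
q3 (heat water 0.0→100.0 °C): 113.0 × 4.17 × 100.0 = 47121 J
q4 (vaporize at 100 °C): 113.0 × 2250.0 = 254250 J
q5 (heat steam 100.0→108.8 °C): 113.0 × 2.06 × 8.8 = 2048 J
Total: 5473 + 37968 + 47121 + 254250 + 2048 = 346860 J = 347 kJ

q = 347 kJ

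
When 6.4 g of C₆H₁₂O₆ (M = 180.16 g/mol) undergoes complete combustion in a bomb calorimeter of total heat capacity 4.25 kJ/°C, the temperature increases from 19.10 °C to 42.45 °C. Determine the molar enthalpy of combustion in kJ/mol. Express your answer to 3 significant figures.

ΔH = -2790 kJ/mol

ΔT = 42.45 − 19.10 = 23.35 °C
q_cal = C_cal × ΔT = 4.25 × 23.35 = 99.2375 kJ
n = 6.4 / 180.16 = 0.03552 mol
q_rxn = −q_cal = -99.2375 kJ
ΔH = -99.2375 / 0.03552 = -2794 kJ/mol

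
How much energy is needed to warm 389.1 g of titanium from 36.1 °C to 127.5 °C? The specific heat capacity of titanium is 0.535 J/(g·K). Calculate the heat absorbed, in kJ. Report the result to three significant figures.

q = 19.0 kJ

q = m c ΔT = 389.1 × 0.535 × (127.5 − 36.1)
q = 389.1 × 0.535 × 91.4 = 19030 J = 19.0 kJ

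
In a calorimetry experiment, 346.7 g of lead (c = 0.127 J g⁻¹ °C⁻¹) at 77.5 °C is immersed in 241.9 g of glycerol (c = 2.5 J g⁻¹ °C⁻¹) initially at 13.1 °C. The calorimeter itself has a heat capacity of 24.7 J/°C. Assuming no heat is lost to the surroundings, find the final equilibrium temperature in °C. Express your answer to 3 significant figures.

Heat lost by lead = heat gained by glycerol + calorimeter.
(346.7)(0.127)(77.5 − T) = [(241.9)(2.5) + 24.7](T − 13.1)
44.0309 (77.5 − T) = 629.45 (T − 13.1)
3412.4 − 44.0309 T = 629.45 T − 8245.8
11658.2 = 673.4809 T
T = 17.31 °C

T_f = 17.3 °C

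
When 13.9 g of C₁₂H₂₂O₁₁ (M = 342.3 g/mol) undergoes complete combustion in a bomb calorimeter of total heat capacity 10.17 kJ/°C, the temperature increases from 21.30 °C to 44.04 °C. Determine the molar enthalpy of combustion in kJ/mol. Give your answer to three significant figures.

ΔH = -5700 kJ/mol

ΔT = 44.04 − 21.30 = 22.74 °C
q_cal = C_cal × ΔT = 10.17 × 22.74 = 231.2658 kJ
n = 13.9 / 342.3 = 0.040608 mol
q_rxn = −q_cal = -231.2658 kJ
ΔH = -231.2658 / 0.040608 = -5695 kJ/mol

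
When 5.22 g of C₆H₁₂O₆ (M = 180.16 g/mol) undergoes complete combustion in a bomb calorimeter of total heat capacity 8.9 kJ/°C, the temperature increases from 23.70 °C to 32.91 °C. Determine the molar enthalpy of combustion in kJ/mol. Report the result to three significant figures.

ΔH = -2830 kJ/mol

ΔT = 32.91 − 23.70 = 9.21 °C
q_cal = C_cal × ΔT = 8.9 × 9.21 = 81.969 kJ
n = 5.22 / 180.16 = 0.02897 mol
q_rxn = −q_cal = -81.969 kJ
ΔH = -81.969 / 0.02897 = -2829 kJ/mol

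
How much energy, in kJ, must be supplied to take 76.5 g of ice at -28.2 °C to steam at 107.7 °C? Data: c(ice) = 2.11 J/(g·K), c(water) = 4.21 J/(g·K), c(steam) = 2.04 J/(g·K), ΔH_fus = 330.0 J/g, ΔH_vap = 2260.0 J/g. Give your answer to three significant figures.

q1 (heat ice -28.2→0.0 °C): 76.5 × 2.11 × 28.2 = 4552 J
q2 (melt at 0 °C): 76.5 × 330.0 = 25245 J
q3 (heat water 0.0→100.0 °C): 76.5 × 4.21 × 100.0 = 32207 J
q4 (vaporize at 100 °C): 76.5 × 2260.0 = 172890 J
q5 (heat steam 100.0→107.7 °C): 76.5 × 2.04 × 7.7 = 1202 J
Total: 4552 + 25245 + 32207 + 172890 + 1202 = 236096 J = 236 kJ

q = 236 kJ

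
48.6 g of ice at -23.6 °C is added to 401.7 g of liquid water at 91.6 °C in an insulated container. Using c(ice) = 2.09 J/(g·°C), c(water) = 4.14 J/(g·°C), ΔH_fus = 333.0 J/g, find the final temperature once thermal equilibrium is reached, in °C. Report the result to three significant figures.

Heat to bring ice to 0 °C and melt it: q₁ = 48.6×2.09×23.6 + 48.6×333.0 = 18581 J
Heat the water can supply cooling to 0 °C: 401.7×4.14×91.6 = 152334 J > q₁, so all ice melts.
Energy balance: 401.7×4.14×(91.6 − T) = 18581 + 48.6×4.14×(T − 0)
1663.038(91.6 − T) = 18581 + 201.204 T
152334 − 18581 = 1864.242 T
T = 133753 / 1864.242 = 71.747 °C

T_f = 71.7 °C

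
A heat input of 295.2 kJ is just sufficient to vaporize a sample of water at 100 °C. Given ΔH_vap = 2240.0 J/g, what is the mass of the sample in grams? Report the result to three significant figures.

m = 132 g

m = q / ΔH_vap = 295200 J / 2240.0 J/g = 132 g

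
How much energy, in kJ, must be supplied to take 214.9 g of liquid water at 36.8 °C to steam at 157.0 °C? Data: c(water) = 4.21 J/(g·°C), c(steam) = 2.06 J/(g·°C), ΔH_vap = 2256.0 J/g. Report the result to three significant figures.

q1 (heat water 36.8→100.0 °C): 214.9 × 4.21 × 63.2 = 57179 J
q2 (vaporize at 100 °C): 214.9 × 2256.0 = 484814 J
q3 (heat steam 100.0→157.0 °C): 214.9 × 2.06 × 57.0 = 25234 J
Total: 57179 + 484814 + 25234 = 567227 J = 567 kJ

q = 567 kJ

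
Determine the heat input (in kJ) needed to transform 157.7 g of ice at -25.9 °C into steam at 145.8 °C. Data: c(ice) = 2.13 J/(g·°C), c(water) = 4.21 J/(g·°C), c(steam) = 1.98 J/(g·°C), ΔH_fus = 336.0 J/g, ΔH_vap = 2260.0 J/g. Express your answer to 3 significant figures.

q1 (heat ice -25.9→0.0 °C): 157.7 × 2.13 × 25.9 = 8700 J
q2 (melt at 0 °C): 157.7 × 336.0 = 52987 J
q3 (heat water 0.0→100.0 °C): 157.7 × 4.21 × 100.0 = 66392 J
q4 (vaporize at 100 °C): 157.7 × 2260.0 = 356402 J
q5 (heat steam 100.0→145.8 °C): 157.7 × 1.98 × 45.8 = 14301 J
Total: 8700 + 52987 + 66392 + 356402 + 14301 = 498782 J = 499 kJ

q = 499 kJ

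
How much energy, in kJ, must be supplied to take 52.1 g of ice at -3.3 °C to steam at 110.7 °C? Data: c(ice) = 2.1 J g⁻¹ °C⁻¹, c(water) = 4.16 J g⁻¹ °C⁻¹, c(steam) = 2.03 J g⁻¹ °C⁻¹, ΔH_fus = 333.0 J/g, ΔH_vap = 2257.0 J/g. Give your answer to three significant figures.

q = 158 kJ

q1 (heat ice -3.3→0.0 °C): 52.1 × 2.1 × 3.3 = 361 J
q2 (melt at 0 °C): 52.1 × 333.0 = 17349 J
q3 (heat water 0.0→100.0 °C): 52.1 × 4.16 × 100.0 = 21674 J
q4 (vaporize at 100 °C): 52.1 × 2257.0 = 117590 J
q5 (heat steam 100.0→110.7 °C): 52.1 × 2.03 × 10.7 = 1132 J
Total: 361 + 17349 + 21674 + 117590 + 1132 = 158106 J = 158 kJ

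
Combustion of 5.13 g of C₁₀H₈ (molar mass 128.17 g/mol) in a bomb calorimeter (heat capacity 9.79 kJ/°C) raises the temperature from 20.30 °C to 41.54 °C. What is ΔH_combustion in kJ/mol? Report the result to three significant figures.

ΔH = -5200 kJ/mol

ΔT = 41.54 − 20.30 = 21.24 °C
q_cal = C_cal × ΔT = 9.79 × 21.24 = 207.9396 kJ
n = 5.13 / 128.17 = 0.04002 mol
q_rxn = −q_cal = -207.9396 kJ
ΔH = -207.9396 / 0.04002 = -5196 kJ/mol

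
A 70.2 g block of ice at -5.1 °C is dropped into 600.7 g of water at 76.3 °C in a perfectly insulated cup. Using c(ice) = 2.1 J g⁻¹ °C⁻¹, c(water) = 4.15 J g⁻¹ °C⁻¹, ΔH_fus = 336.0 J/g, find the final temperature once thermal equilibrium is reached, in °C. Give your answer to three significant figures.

T_f = 59.6 °C

Heat to bring ice to 0 °C and melt it: q₁ = 70.2×2.1×5.1 + 70.2×336.0 = 24339 J
Heat the water can supply cooling to 0 °C: 600.7×4.15×76.3 = 190209 J > q₁, so all ice melts.
Energy balance: 600.7×4.15×(76.3 − T) = 24339 + 70.2×4.15×(T − 0)
2492.905(76.3 − T) = 24339 + 291.33 T
190209 − 24339 = 2784.235 T
T = 165870 / 2784.235 = 59.57 °C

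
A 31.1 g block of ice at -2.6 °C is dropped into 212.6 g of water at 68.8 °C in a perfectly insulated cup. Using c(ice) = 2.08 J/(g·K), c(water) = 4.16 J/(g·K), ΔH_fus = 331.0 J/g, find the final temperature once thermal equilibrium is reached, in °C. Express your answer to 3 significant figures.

Heat to bring ice to 0 °C and melt it: q₁ = 31.1×2.08×2.6 + 31.1×331.0 = 10462 J
Heat the water can supply cooling to 0 °C: 212.6×4.16×68.8 = 60847.8 J > q₁, so all ice melts.
Energy balance: 212.6×4.16×(68.8 − T) = 10462 + 31.1×4.16×(T − 0)
884.416(68.8 − T) = 10462 + 129.376 T
60847.8 − 10462 = 1013.792 T
T = 50385.8 / 1013.792 = 49.70 °C

T_f = 49.7 °C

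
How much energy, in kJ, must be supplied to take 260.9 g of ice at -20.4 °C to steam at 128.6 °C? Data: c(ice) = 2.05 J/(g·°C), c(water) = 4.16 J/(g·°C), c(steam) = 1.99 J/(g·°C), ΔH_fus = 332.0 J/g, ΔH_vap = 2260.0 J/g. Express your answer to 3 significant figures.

q = 811 kJ

q1 (heat ice -20.4→0.0 °C): 260.9 × 2.05 × 20.4 = 10911 J
q2 (melt at 0 °C): 260.9 × 332.0 = 86619 J
q3 (heat water 0.0→100.0 °C): 260.9 × 4.16 × 100.0 = 108534 J
q4 (vaporize at 100 °C): 260.9 × 2260.0 = 589634 J
q5 (heat steam 100.0→128.6 °C): 260.9 × 1.99 × 28.6 = 14849 J
Total: 10911 + 86619 + 108534 + 589634 + 14849 = 810547 J = 811 kJ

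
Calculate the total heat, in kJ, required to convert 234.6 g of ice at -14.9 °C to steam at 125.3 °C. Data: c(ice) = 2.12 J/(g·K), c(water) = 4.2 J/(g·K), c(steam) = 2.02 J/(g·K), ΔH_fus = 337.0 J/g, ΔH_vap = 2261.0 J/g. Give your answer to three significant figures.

q = 727 kJ

q1 (heat ice -14.9→0.0 °C): 234.6 × 2.12 × 14.9 = 7411 J
q2 (melt at 0 °C): 234.6 × 337.0 = 79060 J
q3 (heat water 0.0→100.0 °C): 234.6 × 4.2 × 100.0 = 98532 J
q4 (vaporize at 100 °C): 234.6 × 2261.0 = 530431 J
q5 (heat steam 100.0→125.3 °C): 234.6 × 2.02 × 25.3 = 11989 J
Total: 7411 + 79060 + 98532 + 530431 + 11989 = 727423 J = 727 kJ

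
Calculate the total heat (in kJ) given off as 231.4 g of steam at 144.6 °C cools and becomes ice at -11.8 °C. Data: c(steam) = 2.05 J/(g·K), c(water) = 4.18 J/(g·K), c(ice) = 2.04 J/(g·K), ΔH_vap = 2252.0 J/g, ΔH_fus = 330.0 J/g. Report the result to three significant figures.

q1 (cool steam 144.6→100 °C): 231.4 × 2.05 × 44.6 = 21157 J
q2 (condense at 100 °C): 231.4 × 2252.0 = 521113 J
q3 (cool water 100→0 °C): 231.4 × 4.18 × 100.0 = 96725 J
q4 (freeze at 0 °C): 231.4 × 330.0 = 76362 J
q5 (cool ice 0→-11.8 °C): 231.4 × 2.04 × 11.8 = 5570 J
Total: 21157 + 521113 + 96725 + 76362 + 5570 = 720927 J = 721 kJ

q = 721 kJ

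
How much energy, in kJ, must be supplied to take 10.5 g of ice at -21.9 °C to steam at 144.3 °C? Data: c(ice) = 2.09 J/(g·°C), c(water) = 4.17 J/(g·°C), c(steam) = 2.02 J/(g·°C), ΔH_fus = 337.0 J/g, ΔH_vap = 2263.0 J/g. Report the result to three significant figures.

q = 33.1 kJ

q1 (heat ice -21.9→0.0 °C): 10.5 × 2.09 × 21.9 = 481 J
q2 (melt at 0 °C): 10.5 × 337.0 = 3539 J
q3 (heat water 0.0→100.0 °C): 10.5 × 4.17 × 100.0 = 4379 J
q4 (vaporize at 100 °C): 10.5 × 2263.0 = 23762 J
q5 (heat steam 100.0→144.3 °C): 10.5 × 2.02 × 44.3 = 940 J
Total: 481 + 3539 + 4379 + 23762 + 940 = 33101 J = 33.1 kJ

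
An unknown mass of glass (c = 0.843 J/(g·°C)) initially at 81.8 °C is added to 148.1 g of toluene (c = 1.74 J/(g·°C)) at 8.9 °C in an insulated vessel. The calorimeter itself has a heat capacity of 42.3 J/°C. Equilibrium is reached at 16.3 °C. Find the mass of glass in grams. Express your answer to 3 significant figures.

m = 40.2 g

q_gained = (148.1 × 1.74 + 42.3) × (16.3 − 8.9) = 2220 J
q_lost = m × 0.843 × (81.8 − 16.3) = 55.2165 m
m = 2220 / 55.2165 = 40.2 g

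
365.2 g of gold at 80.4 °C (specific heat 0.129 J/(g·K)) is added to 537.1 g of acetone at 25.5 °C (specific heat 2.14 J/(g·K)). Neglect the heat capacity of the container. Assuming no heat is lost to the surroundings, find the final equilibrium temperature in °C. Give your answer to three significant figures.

T_f = 27.7 °C

Heat lost by gold = heat gained by acetone.
(365.2)(0.129)(80.4 − T) = (537.1)(2.14)(T − 25.5)
47.1108 (80.4 − T) = 1149.394 (T − 25.5)
3787.7 − 47.1108 T = 1149.394 T − 29310
33097.7 = 1196.5048 T
T = 27.66 °C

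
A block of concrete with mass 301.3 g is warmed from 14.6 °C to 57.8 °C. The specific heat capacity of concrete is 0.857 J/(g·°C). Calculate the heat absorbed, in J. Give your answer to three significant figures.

q = 11200 J

q = m c ΔT = 301.3 × 0.857 × (57.8 − 14.6)
q = 301.3 × 0.857 × 43.2 = 11150 J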